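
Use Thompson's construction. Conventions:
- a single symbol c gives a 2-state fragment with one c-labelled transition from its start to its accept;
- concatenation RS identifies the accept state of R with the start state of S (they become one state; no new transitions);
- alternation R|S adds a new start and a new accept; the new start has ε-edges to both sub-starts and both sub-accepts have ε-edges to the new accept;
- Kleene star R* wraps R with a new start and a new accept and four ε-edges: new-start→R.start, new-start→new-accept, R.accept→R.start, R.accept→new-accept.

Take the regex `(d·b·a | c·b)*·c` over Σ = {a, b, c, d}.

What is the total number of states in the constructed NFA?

12

Building bottom-up:
Each of the 6 symbol leaves contributes a 2-state fragment.
  d·b·a — 4 states
  c·b — 3 states
  d·b·a | c·b — 9 states
  (d·b·a | c·b)* — 11 states
  (d·b·a | c·b)*·c — 12 states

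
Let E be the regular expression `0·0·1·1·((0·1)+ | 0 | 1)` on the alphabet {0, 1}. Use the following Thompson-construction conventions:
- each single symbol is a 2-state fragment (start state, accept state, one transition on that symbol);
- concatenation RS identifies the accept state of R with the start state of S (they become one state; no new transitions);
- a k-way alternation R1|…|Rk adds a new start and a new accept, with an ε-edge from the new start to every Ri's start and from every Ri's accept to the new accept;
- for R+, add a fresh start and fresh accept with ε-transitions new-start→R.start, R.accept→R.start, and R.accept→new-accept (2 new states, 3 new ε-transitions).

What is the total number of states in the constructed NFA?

Recursing over subexpressions:
Each of the 8 symbol leaves contributes a 2-state fragment.
  0·1 : 3 states
  (0·1)+ : 5 states
  (0·1)+ | 0 | 1 : 11 states
  0·0·1·1·((0·1)+ | 0 | 1) : 15 states

15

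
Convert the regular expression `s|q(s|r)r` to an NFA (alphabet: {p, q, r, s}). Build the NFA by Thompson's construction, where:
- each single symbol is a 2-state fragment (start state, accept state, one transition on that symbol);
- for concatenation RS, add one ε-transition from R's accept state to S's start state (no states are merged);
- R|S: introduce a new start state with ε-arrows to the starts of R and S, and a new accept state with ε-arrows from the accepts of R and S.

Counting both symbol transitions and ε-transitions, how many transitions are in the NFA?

15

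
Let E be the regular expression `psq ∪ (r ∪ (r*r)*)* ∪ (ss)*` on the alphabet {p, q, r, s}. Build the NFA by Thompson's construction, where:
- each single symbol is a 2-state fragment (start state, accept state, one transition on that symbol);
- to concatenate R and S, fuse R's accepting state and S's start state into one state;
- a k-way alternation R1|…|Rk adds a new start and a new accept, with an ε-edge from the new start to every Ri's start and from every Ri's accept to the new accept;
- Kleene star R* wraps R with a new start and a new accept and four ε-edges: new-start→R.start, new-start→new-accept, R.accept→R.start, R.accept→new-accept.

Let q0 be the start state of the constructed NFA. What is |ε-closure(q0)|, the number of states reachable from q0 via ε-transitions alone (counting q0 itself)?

16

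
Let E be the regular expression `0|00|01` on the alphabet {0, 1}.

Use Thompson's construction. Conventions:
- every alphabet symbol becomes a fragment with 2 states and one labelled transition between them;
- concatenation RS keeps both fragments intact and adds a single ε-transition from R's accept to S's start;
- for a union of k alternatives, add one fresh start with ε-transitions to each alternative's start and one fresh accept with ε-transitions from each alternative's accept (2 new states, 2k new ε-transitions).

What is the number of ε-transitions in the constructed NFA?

8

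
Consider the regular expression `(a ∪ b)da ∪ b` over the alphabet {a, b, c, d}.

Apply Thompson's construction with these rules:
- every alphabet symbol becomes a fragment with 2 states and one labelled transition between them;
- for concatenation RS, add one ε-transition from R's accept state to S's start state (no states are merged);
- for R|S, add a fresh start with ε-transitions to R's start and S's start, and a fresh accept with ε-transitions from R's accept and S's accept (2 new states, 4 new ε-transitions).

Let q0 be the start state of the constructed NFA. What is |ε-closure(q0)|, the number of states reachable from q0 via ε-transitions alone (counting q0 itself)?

5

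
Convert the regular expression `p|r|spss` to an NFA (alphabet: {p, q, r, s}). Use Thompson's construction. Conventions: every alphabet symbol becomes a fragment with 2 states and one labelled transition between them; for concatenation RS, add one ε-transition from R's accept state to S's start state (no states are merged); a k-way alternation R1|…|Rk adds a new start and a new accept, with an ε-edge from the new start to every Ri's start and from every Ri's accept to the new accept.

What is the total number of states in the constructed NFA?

14

Building bottom-up:
Each of the 6 symbol leaves contributes a 2-state fragment.
  spss — 8 states
  p|r|spss — 14 states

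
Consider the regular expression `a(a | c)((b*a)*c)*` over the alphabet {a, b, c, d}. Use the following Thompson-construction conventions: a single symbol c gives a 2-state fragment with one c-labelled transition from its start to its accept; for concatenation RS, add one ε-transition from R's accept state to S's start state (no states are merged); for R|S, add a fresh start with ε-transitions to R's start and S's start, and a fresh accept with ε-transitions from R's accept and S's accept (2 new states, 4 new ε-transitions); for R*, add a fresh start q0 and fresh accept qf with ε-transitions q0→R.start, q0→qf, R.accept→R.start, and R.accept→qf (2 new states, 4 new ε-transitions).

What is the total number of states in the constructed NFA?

Bottom-up over the parse tree:
Each of the 6 symbol leaves contributes a 2-state fragment.
  a | c = 6 states
  b* = 4 states
  b*a = 6 states
  (b*a)* = 8 states
  (b*a)*c = 10 states
  ((b*a)*c)* = 12 states
  a(a | c)((b*a)*c)* = 20 states

20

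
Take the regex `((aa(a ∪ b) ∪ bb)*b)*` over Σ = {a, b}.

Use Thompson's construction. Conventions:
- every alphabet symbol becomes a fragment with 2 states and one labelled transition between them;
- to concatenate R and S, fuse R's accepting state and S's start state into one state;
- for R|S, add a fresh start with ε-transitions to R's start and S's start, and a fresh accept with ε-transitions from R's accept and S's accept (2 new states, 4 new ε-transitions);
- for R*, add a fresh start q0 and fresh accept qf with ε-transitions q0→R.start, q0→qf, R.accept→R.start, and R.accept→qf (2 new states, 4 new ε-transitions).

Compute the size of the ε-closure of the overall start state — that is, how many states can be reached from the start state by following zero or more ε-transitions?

7

Compute the ε-closure size of each fragment's start state recursively; a symbol fragment's start has no outgoing ε-edge, so its closure is just itself (size 1).
  a ∪ b : C = 1 + 1 + 1 = 3 (the new accept is not ε-reachable since no branch accepts ε)
  aa(a ∪ b) : C equals the left operand's closure size = 1 (its accept is not ε-reachable, so the closure stops there)
  bb : same as the first factor's closure: C = 1
  aa(a ∪ b) ∪ bb : C = 1 + 1 + 1 = 3 (the new accept is not ε-reachable since no branch accepts ε)
  (aa(a ∪ b) ∪ bb)* : new start has ε-edges to the inner start and to the new accept, so C = 2 + 3 = 5
  (aa(a ∪ b) ∪ bb)*b : C = 5 + (1−1) = 5 (closure spills across the concat boundary because the left factor accepts ε)
  ((aa(a ∪ b) ∪ bb)*b)* : the star's fresh start ε-reaches both the body's start and the fresh accept: C = 2 + 5 = 7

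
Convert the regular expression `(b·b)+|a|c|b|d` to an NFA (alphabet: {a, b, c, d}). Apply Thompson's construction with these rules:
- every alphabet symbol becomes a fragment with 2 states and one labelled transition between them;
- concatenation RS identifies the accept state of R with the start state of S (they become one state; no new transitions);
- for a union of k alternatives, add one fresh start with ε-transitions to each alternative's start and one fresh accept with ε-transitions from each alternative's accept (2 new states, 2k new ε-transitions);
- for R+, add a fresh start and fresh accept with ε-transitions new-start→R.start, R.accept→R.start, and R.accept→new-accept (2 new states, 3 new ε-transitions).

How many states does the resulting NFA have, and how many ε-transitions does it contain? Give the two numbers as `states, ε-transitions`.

15, 13

Per subexpression:
Each of the 6 symbol leaves contributes 2 states and 0 ε-transitions.
  b·b → 3 states, 0 ε-transitions
  (b·b)+ → 5 states, 3 ε-transitions
  (b·b)+|a|c|b|d → 15 states, 13 ε-transitions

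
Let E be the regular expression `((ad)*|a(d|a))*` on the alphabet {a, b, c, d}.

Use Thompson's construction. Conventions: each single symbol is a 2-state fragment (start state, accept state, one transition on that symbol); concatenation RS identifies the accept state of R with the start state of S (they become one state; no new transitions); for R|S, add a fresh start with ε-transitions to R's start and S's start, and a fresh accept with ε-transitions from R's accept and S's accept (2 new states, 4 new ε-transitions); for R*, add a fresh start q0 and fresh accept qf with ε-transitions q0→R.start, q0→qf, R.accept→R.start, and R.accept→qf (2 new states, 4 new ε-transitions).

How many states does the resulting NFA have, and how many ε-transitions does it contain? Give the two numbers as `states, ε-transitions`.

16, 16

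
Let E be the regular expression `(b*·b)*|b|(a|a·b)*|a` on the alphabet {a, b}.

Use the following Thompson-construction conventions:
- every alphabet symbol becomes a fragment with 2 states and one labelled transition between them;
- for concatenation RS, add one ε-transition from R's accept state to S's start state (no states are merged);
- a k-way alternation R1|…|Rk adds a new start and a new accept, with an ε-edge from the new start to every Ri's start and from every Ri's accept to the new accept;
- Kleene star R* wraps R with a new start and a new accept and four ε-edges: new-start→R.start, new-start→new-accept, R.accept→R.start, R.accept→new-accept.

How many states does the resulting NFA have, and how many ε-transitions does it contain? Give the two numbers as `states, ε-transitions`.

24, 26

Per subexpression:
Each of the 7 symbol leaves contributes 2 states and 0 ε-transitions.
  b* = 4 states, 4 ε-transitions
  b*·b = 6 states, 5 ε-transitions
  (b*·b)* = 8 states, 9 ε-transitions
  a·b = 4 states, 1 ε-transition
  a|a·b = 8 states, 5 ε-transitions
  (a|a·b)* = 10 states, 9 ε-transitions
  (b*·b)*|b|(a|a·b)*|a = 24 states, 26 ε-transitions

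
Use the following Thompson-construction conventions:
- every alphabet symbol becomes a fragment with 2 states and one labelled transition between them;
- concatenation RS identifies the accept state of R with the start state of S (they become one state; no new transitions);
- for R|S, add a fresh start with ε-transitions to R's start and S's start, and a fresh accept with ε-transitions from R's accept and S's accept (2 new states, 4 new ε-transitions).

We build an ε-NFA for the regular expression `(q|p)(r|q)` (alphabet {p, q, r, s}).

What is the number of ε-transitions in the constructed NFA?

8

Per subexpression:
Each of the 4 symbol leaves contributes 0 ε-transitions.
  q|p : 4 ε-transitions
  r|q : 4 ε-transitions
  (q|p)(r|q) : 8 ε-transitions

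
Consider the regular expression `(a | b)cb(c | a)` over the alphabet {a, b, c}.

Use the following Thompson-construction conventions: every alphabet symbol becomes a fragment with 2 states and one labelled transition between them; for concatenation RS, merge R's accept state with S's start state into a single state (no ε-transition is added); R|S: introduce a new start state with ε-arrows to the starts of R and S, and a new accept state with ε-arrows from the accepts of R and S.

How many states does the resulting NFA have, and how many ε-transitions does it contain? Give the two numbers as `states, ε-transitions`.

Per subexpression:
Each of the 6 symbol leaves contributes 2 states and 0 ε-transitions.
  a | b — 6 states, 4 ε-transitions
  c | a — 6 states, 4 ε-transitions
  (a | b)cb(c | a) — 13 states, 8 ε-transitions

13, 8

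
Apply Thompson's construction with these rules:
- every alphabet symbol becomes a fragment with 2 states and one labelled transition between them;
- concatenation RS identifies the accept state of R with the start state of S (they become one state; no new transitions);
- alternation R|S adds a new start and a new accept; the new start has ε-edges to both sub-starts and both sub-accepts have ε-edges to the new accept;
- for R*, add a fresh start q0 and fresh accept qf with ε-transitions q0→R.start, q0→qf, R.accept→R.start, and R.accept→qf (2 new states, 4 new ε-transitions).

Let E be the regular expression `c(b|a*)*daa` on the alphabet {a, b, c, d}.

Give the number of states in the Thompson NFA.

14

Building bottom-up:
Each of the 6 symbol leaves contributes a 2-state fragment.
  a* — 4 states
  b|a* — 8 states
  (b|a*)* — 10 states
  c(b|a*)*daa — 14 states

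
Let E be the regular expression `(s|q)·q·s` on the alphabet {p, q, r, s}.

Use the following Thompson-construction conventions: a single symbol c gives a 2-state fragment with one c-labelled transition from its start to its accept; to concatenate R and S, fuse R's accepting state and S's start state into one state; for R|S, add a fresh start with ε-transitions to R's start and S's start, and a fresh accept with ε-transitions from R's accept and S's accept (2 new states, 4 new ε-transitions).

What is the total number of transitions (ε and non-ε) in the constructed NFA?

8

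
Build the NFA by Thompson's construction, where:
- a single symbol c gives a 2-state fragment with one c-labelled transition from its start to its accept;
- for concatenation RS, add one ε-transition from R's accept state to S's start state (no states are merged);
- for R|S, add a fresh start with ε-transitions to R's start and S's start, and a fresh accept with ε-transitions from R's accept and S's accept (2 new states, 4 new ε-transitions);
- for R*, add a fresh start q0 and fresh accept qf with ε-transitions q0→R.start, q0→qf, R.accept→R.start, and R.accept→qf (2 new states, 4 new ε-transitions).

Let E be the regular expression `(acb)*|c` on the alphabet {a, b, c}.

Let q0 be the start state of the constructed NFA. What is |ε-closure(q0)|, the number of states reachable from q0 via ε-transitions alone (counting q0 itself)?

6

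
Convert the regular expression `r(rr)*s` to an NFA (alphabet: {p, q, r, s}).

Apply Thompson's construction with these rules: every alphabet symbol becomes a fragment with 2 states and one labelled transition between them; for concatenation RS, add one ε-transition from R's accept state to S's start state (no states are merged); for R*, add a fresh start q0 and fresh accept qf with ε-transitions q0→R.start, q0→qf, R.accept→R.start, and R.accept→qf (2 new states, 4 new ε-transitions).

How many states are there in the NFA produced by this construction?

10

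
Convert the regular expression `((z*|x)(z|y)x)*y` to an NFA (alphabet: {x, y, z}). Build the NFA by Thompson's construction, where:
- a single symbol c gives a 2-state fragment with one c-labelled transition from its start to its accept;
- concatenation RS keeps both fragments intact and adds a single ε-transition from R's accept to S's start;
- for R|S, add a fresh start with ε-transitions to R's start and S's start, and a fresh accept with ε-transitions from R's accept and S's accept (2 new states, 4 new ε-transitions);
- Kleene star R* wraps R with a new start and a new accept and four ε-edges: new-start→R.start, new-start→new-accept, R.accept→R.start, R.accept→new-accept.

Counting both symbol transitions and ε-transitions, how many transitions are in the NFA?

25

Building bottom-up:
Each of the 6 symbol leaves contributes 1 transition (1 symbol, 0 ε).
  z* : 5 transitions (1 symbol, 4 ε)
  z*|x : 10 transitions (2 symbol, 8 ε)
  z|y : 6 transitions (2 symbol, 4 ε)
  (z*|x)(z|y)x : 19 transitions (5 symbol, 14 ε)
  ((z*|x)(z|y)x)* : 23 transitions (5 symbol, 18 ε)
  ((z*|x)(z|y)x)*y : 25 transitions (6 symbol, 19 ε)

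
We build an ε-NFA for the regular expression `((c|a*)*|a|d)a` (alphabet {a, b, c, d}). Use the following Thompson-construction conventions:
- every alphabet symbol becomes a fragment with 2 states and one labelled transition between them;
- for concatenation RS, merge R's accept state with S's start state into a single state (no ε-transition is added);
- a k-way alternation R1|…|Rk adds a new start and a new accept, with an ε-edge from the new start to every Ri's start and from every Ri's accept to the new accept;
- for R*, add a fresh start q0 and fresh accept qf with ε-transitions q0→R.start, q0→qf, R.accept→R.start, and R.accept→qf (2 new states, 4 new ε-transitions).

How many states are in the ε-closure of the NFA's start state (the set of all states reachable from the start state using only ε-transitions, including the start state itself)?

Work bottom-up. For each fragment F, track |ε-closure(F.start)| and whether F's accept lies in that closure (i.e. whether F accepts ε). A single-symbol fragment has closure size 1 and does not accept ε.
  a* → |ε-closure| = 1 (new start) + 1 (body) + 1 (new accept) = 3
  c|a* → new start ε-reaches every alternative's start; at least one alternative accepts ε, so the union's new accept is reached too: |ε-closure| = 1 + 1 + 3 + 1 = 6
  (c|a*)* → the star's fresh start ε-reaches both the body's start and the fresh accept: |ε-closure| = 2 + 6 = 8
  (c|a*)*|a|d → new start ε-reaches every alternative's start; at least one alternative accepts ε, so the union's new accept is reached too: |ε-closure| = 1 + 8 + 1 + 1 + 1 = 12
  ((c|a*)*|a|d)a → the left operand accepts ε, so the closure extends into the next operand (the shared merged state is already counted); |ε-closure| = 12 + (1−1) = 12

12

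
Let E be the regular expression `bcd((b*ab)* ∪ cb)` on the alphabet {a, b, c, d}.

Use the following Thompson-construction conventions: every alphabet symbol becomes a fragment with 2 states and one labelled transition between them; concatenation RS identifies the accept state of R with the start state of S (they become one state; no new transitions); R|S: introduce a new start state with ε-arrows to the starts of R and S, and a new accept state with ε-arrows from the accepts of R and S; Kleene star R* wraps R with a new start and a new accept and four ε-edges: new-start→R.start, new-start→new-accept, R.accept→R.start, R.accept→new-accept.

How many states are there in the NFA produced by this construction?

Building bottom-up:
Each of the 8 symbol leaves contributes a 2-state fragment.
  b* — 4 states
  b*ab — 6 states
  (b*ab)* — 8 states
  cb — 3 states
  (b*ab)* ∪ cb — 13 states
  bcd((b*ab)* ∪ cb) — 16 states

16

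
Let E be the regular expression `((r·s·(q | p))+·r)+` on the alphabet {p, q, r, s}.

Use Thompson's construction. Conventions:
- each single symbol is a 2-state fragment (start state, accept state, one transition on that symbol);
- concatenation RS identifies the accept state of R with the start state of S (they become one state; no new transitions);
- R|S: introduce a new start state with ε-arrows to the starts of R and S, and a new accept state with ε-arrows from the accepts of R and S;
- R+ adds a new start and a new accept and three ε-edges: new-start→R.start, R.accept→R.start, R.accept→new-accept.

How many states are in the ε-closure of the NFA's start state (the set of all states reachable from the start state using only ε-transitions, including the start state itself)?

3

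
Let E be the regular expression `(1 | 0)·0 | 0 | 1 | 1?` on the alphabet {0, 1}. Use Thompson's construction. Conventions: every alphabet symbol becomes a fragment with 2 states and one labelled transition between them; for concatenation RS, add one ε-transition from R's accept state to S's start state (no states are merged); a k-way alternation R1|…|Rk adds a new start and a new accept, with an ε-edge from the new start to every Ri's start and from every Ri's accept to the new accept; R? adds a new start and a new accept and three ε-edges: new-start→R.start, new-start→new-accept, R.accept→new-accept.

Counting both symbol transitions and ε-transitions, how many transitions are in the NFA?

22

Building bottom-up:
Each of the 6 symbol leaves contributes 1 transition (1 symbol, 0 ε).
  1 | 0 — 6 transitions (2 symbol, 4 ε)
  (1 | 0)·0 — 8 transitions (3 symbol, 5 ε)
  1? — 4 transitions (1 symbol, 3 ε)
  (1 | 0)·0 | 0 | 1 | 1? — 22 transitions (6 symbol, 16 ε)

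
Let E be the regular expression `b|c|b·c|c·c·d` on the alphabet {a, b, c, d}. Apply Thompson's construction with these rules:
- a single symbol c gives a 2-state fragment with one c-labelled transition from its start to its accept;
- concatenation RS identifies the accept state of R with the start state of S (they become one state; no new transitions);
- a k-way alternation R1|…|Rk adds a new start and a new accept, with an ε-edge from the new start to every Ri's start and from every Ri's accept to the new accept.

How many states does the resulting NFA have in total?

13

Bottom-up over the parse tree:
Each of the 7 symbol leaves contributes a 2-state fragment.
  b·c : 3 states
  c·c·d : 4 states
  b|c|b·c|c·c·d : 13 states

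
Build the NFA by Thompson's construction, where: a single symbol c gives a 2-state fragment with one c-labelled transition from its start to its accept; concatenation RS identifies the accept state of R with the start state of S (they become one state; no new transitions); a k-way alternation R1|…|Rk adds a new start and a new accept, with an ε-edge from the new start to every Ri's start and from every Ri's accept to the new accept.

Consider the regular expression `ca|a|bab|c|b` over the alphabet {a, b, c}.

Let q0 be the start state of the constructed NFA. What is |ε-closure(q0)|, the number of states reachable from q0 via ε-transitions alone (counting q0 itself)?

6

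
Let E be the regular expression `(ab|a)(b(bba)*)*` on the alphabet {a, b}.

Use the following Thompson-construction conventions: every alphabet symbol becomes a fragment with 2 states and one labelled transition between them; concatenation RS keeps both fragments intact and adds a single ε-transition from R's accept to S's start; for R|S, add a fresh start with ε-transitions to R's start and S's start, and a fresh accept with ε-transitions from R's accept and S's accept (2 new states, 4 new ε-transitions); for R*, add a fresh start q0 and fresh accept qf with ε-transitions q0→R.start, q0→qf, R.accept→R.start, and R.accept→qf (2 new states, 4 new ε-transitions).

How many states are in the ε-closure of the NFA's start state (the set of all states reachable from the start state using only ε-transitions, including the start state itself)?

Work bottom-up. For each fragment F, track |ε-closure(F.start)| and whether F's accept lies in that closure (i.e. whether F accepts ε). A single-symbol fragment has closure size 1 and does not accept ε.
  ab → same as the first factor's closure: |ε-closure| = 1
  ab|a → new start ε-reaches every alternative's start; none of them accept ε, so the new accept is not reached: |ε-closure| = 1 + 1 + 1 = 3
  bba → |ε-closure| equals the left operand's closure size = 1 (its accept is not ε-reachable, so the closure stops there)
  (bba)* → the star's fresh start ε-reaches both the body's start and the fresh accept: |ε-closure| = 2 + 1 = 3
  b(bba)* → |ε-closure| equals the left operand's closure size = 1 (its accept is not ε-reachable, so the closure stops there)
  (b(bba)*)* → new start has ε-edges to the inner start and to the new accept, so |ε-closure| = 2 + 1 = 3
  (ab|a)(b(bba)*)* → |ε-closure| equals the left operand's closure size = 3 (its accept is not ε-reachable, so the closure stops there)

3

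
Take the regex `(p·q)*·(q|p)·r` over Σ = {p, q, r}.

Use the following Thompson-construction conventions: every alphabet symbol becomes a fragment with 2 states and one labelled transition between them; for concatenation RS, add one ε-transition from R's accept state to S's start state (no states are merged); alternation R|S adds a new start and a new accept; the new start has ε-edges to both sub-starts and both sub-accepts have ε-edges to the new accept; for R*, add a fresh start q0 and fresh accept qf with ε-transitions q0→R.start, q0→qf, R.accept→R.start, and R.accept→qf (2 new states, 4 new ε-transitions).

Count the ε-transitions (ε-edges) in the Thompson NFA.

11

Recursing over subexpressions:
Each of the 5 symbol leaves contributes 0 ε-transitions.
  p·q = 1 ε-transition
  (p·q)* = 5 ε-transitions
  q|p = 4 ε-transitions
  (p·q)*·(q|p)·r = 11 ε-transitions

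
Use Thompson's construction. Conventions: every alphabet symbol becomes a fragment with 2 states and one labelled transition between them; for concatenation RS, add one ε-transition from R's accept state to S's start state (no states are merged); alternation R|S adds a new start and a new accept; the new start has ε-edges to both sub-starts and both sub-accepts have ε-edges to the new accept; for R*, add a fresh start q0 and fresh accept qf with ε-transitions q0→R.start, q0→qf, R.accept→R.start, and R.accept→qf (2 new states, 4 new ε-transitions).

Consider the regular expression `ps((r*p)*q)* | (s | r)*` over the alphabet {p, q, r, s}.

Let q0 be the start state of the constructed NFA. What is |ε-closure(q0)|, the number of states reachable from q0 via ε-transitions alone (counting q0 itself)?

Compute the ε-closure size of each fragment's start state recursively; a symbol fragment's start has no outgoing ε-edge, so its closure is just itself (size 1).
  r* : the star's fresh start ε-reaches both the body's start and the fresh accept: |closure| = 2 + 1 = 3
  r*p : the left operand accepts ε, so the closure extends into the next operand (via the concat ε-link); |closure| = 3 + 1 = 4
  (r*p)* : |closure| = 1 (new start) + 4 (body) + 1 (new accept) = 6
  (r*p)*q : |closure| = 6 + 1 = 7 (closure spills across the concat boundary because the left factor accepts ε)
  ((r*p)*q)* : new start has ε-edges to the inner start and to the new accept, so |closure| = 2 + 7 = 9
  ps((r*p)*q)* : same as the first factor's closure: |closure| = 1
  s | r : new start ε-reaches every alternative's start; none of them accept ε, so the new accept is not reached: |closure| = 1 + 1 + 1 = 3
  (s | r)* : |closure| = 1 (new start) + 3 (body) + 1 (new accept) = 5
  ps((r*p)*q)* | (s | r)* : |closure| = 1 (new start) + (1 + 5) + 1 (new accept, since some branch ε-reaches its own accept) = 8

8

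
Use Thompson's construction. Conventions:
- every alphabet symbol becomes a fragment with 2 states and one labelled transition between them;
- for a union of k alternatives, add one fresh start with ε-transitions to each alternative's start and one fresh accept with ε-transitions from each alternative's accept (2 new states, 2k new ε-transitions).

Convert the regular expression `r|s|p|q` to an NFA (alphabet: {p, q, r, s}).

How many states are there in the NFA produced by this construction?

Bottom-up over the parse tree:
Each of the 4 symbol leaves contributes a 2-state fragment.
  r|s|p|q = 10 states

10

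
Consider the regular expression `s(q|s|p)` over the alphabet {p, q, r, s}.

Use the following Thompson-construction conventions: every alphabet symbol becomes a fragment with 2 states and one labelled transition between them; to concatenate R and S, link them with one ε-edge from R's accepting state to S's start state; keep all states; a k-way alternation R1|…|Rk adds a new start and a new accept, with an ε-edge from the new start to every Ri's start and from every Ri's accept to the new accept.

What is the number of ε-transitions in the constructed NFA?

7

Building bottom-up:
Each of the 4 symbol leaves contributes 0 ε-transitions.
  q|s|p → 6 ε-transitions
  s(q|s|p) → 7 ε-transitions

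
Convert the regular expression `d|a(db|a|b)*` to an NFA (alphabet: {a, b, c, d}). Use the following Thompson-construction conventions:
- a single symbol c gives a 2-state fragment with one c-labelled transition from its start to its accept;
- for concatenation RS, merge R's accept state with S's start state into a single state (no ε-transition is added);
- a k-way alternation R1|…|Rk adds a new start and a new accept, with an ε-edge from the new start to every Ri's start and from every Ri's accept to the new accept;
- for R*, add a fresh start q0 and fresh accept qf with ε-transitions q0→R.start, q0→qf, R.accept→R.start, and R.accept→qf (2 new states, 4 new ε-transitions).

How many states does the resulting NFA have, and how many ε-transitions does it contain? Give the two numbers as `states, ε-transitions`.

Building bottom-up:
Each of the 6 symbol leaves contributes 2 states and 0 ε-transitions.
  db → 3 states, 0 ε-transitions
  db|a|b → 9 states, 6 ε-transitions
  (db|a|b)* → 11 states, 10 ε-transitions
  a(db|a|b)* → 12 states, 10 ε-transitions
  d|a(db|a|b)* → 16 states, 14 ε-transitions

16, 14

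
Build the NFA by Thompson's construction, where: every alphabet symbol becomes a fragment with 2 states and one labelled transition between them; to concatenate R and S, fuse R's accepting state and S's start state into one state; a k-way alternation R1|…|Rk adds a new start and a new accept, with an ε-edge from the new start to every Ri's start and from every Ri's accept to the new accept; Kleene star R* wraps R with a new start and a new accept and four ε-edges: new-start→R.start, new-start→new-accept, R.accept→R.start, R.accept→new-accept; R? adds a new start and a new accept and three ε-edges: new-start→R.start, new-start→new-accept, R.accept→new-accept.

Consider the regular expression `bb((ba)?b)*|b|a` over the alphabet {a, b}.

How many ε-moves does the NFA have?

13

Bottom-up over the parse tree:
Each of the 7 symbol leaves contributes 0 ε-transitions.
  ba = 0 ε-transitions
  (ba)? = 3 ε-transitions
  (ba)?b = 3 ε-transitions
  ((ba)?b)* = 7 ε-transitions
  bb((ba)?b)* = 7 ε-transitions
  bb((ba)?b)*|b|a = 13 ε-transitions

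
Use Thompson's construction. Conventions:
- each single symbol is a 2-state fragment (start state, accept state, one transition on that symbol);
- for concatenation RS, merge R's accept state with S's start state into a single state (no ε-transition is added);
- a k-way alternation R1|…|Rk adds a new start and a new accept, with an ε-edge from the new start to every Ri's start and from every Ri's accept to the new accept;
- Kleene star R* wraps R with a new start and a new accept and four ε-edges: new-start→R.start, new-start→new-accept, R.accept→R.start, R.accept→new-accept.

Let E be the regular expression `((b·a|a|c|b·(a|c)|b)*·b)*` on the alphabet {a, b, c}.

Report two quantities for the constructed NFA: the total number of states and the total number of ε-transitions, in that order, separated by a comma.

23, 22

Recursing over subexpressions:
Each of the 9 symbol leaves contributes 2 states and 0 ε-transitions.
  b·a = 3 states, 0 ε-transitions
  a|c = 6 states, 4 ε-transitions
  b·(a|c) = 7 states, 4 ε-transitions
  b·a|a|c|b·(a|c)|b = 18 states, 14 ε-transitions
  (b·a|a|c|b·(a|c)|b)* = 20 states, 18 ε-transitions
  (b·a|a|c|b·(a|c)|b)*·b = 21 states, 18 ε-transitions
  ((b·a|a|c|b·(a|c)|b)*·b)* = 23 states, 22 ε-transitions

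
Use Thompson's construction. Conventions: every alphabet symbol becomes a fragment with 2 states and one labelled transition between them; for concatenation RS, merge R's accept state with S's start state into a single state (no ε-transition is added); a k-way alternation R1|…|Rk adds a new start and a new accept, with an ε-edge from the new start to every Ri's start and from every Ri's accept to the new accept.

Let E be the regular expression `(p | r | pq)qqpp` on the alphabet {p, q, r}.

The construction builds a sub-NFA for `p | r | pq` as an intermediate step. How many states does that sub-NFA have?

Fragment for `p | r | pq`:
Each of the 4 symbol leaves contributes a 2-state fragment.
  pq = 3 states
  p | r | pq = 9 states

9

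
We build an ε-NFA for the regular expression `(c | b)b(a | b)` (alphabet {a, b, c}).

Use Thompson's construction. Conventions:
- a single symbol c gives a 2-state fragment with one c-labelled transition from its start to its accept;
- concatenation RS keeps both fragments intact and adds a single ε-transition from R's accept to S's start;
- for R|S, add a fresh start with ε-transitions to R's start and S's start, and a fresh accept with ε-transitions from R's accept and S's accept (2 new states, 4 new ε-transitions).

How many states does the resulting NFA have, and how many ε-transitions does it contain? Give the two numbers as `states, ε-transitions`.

Building bottom-up:
Each of the 5 symbol leaves contributes 2 states and 0 ε-transitions.
  c | b = 6 states, 4 ε-transitions
  a | b = 6 states, 4 ε-transitions
  (c | b)b(a | b) = 14 states, 10 ε-transitions

14, 10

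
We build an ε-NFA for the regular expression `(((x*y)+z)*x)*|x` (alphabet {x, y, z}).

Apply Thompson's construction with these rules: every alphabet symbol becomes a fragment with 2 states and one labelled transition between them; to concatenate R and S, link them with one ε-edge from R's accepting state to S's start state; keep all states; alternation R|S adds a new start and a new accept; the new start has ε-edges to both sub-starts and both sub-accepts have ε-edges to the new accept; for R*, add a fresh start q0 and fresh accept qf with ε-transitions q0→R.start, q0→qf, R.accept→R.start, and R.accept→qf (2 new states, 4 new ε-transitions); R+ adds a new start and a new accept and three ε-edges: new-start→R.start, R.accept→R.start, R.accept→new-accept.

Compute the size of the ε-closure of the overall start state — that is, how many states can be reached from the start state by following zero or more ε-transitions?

13

Let C(F) = |ε-closure(F.start)| within fragment F, and note whether F accepts ε. Symbol fragments have C = 1 and do not accept ε. Then:
  x* : the star's fresh start ε-reaches both the body's start and the fresh accept: |ε-closure| = 2 + 1 = 3
  x*y : the left operand accepts ε, so the closure extends into the next operand (via the concat ε-link); |ε-closure| = 3 + 1 = 4
  (x*y)+ : new start ε-reaches only the body's start; the new accept needs a symbol first: |ε-closure| = 1 + 4 = 5
  (x*y)+z : same as the first factor's closure: |ε-closure| = 5
  ((x*y)+z)* : |ε-closure| = 1 (new start) + 5 (body) + 1 (new accept) = 7
  ((x*y)+z)*x : |ε-closure| = 7 + 1 = 8 (closure spills across the concat boundary because the left factor accepts ε)
  (((x*y)+z)*x)* : new start has ε-edges to the inner start and to the new accept, so |ε-closure| = 2 + 8 = 10
  (((x*y)+z)*x)*|x : new start ε-reaches every alternative's start; at least one alternative accepts ε, so the union's new accept is reached too: |ε-closure| = 1 + 10 + 1 + 1 = 13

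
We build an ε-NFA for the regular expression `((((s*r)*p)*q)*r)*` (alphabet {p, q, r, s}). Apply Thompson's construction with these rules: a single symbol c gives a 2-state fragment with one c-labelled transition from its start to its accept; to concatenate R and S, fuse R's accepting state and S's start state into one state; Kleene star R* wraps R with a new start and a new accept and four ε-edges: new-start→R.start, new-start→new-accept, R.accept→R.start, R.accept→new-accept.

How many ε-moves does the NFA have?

20

Building bottom-up:
Each of the 5 symbol leaves contributes 0 ε-transitions.
  s* → 4 ε-transitions
  s*r → 4 ε-transitions
  (s*r)* → 8 ε-transitions
  (s*r)*p → 8 ε-transitions
  ((s*r)*p)* → 12 ε-transitions
  ((s*r)*p)*q → 12 ε-transitions
  (((s*r)*p)*q)* → 16 ε-transitions
  (((s*r)*p)*q)*r → 16 ε-transitions
  ((((s*r)*p)*q)*r)* → 20 ε-transitions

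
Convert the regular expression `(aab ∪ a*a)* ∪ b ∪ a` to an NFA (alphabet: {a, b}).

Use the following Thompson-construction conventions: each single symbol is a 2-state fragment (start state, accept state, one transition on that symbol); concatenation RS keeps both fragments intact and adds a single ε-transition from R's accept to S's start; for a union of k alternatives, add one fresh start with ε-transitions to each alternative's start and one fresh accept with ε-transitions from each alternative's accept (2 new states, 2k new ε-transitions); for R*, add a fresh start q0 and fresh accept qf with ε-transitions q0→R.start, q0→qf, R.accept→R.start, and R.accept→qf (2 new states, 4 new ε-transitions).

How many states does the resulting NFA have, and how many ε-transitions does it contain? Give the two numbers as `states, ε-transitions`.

22, 21

Building bottom-up:
Each of the 7 symbol leaves contributes 2 states and 0 ε-transitions.
  aab = 6 states, 2 ε-transitions
  a* = 4 states, 4 ε-transitions
  a*a = 6 states, 5 ε-transitions
  aab ∪ a*a = 14 states, 11 ε-transitions
  (aab ∪ a*a)* = 16 states, 15 ε-transitions
  (aab ∪ a*a)* ∪ b ∪ a = 22 states, 21 ε-transitions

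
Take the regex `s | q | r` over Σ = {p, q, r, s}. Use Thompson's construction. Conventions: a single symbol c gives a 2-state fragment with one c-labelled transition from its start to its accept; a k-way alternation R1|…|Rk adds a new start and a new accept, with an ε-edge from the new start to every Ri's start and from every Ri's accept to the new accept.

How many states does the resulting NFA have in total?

8

Bottom-up over the parse tree:
Each of the 3 symbol leaves contributes a 2-state fragment.
  s | q | r : 8 states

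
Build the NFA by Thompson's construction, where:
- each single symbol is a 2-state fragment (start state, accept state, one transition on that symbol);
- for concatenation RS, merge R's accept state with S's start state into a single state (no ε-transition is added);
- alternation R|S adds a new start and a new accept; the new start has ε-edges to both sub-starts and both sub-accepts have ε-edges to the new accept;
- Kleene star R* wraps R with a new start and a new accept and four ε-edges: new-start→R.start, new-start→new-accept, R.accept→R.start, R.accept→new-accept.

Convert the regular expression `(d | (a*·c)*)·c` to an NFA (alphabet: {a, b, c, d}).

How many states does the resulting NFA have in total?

Building bottom-up:
Each of the 4 symbol leaves contributes a 2-state fragment.
  a* → 4 states
  a*·c → 5 states
  (a*·c)* → 7 states
  d | (a*·c)* → 11 states
  (d | (a*·c)*)·c → 12 states

12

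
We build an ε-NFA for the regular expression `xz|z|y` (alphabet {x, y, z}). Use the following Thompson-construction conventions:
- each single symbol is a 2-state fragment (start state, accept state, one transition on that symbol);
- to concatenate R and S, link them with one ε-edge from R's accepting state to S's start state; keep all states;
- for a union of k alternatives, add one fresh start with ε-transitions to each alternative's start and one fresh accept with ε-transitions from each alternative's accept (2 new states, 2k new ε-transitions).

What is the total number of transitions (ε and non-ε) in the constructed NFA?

11

Bottom-up over the parse tree:
Each of the 4 symbol leaves contributes 1 transition (1 symbol, 0 ε).
  xz → 3 transitions (2 symbol, 1 ε)
  xz|z|y → 11 transitions (4 symbol, 7 ε)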